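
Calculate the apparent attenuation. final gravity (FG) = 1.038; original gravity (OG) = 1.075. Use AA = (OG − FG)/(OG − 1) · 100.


AA = (1.075 − 1.038)/(1.075 − 1) · 100

49.3333 %


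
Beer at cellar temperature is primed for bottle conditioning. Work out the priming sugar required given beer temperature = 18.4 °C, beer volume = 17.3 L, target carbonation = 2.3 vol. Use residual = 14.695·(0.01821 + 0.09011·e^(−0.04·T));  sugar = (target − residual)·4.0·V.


residual = 14.695·(0.01821 + 0.09011·e^(−0.04·18.4)) = 0.9019
sugar = (2.3 − 0.9019)·4.0·17.3

96.7481 g


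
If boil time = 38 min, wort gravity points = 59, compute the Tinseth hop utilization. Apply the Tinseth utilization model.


U = 1.65·0.000125^(GP/1000) · (1 − e^(−0.04·t))/4.15
bigness = 1.65·0.000125^(59/1000) = 0.9710
boil_factor = (1 − e^(−0.04·38))/4.15 = 0.1883
U = 0.9710 · 0.1883

0.1828


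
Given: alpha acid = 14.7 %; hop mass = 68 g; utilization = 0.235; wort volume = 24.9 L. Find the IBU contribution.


IBU = (α/100)·mass·U·1000 / V
IBU = (14.7/100)·68·0.235·1000 / 24.9

94.3398 IBU


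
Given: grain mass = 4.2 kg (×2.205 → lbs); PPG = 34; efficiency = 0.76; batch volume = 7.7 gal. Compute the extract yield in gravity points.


points = lbs × PPG × eff / vol
lbs = 4.2 × 2.205 = 9.2610
points = 9.2610 × 34 × 0.76 / 7.7

31.0785 points


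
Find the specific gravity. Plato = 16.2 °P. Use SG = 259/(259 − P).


SG = 259/(259 − 16.2)

1.0667


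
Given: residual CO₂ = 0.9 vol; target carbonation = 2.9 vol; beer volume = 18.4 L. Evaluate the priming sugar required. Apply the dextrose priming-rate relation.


sugar = (target − residual)·4.0·V
sugar = (2.9 − 0.9)·4.0·18.4

147.2000 g


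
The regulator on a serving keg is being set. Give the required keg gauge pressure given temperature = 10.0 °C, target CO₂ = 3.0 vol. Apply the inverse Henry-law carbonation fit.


psi = vols/(0.01821 + 0.09011·e^(−0.04·T)) − 14.695
psi = 3.0/(0.01821 + 0.09011·e^(−0.04·10.0)) − 14.695

23.4669 psi


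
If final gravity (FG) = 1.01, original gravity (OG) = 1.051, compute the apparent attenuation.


AA = (OG − FG)/(OG − 1) · 100
AA = (1.051 − 1.01)/(1.051 − 1) · 100

80.3922 %


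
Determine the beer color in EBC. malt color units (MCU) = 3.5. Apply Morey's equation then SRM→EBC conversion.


SRM = 1.4922·MCU^0.6859;  EBC = SRM·1.97
SRM = 1.4922·3.5^0.6859 = 3.5237
EBC = 3.5237·1.97

6.9418 EBC


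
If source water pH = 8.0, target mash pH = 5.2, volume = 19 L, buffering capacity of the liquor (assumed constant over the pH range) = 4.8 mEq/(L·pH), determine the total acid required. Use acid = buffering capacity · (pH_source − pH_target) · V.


acid = 4.8 · (8.0 − 5.2) · 19

255.3600 mEq


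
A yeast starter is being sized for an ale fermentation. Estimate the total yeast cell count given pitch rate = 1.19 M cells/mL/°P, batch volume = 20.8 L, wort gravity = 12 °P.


cells (billions) = rate · V_L · °P
cells = 1.19 · 20.8 · 12

297.0240 billion cells


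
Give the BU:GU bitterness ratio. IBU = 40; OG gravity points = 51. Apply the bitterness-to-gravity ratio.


BU:GU = IBU / OG_points
BU:GU = 40 / 51

0.7843


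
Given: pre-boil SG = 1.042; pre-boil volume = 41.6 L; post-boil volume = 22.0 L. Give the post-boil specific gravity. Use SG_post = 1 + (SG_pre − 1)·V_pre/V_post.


pts_pre = (1.042 − 1)·1000 = 42.0000
pts_post = 42.0000·41.6/22.0 = 79.4182
SG_post = 1 + 79.4182/1000

1.0794


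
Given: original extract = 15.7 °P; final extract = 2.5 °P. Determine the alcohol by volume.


SG = 259/(259 − P);  ABV = (OG − FG)·131.25
OG = 259/(259 − 15.7) = 1.0645
FG = 259/(259 − 2.5) = 1.0097
ABV = (1.0645 − 1.0097)·131.25

7.1902 % ABV


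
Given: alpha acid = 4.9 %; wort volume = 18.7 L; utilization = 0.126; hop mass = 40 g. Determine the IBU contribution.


IBU = (α/100)·mass·U·1000 / V
IBU = (4.9/100)·40·0.126·1000 / 18.7

13.2064 IBU


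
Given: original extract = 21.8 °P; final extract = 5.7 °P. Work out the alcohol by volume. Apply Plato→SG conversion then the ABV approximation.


SG = 259/(259 − P);  ABV = (OG − FG)·131.25
OG = 259/(259 − 21.8) = 1.0919
FG = 259/(259 − 5.7) = 1.0225
ABV = (1.0919 − 1.0225)·131.25

9.1091 % ABV


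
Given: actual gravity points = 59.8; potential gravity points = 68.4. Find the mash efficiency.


efficiency = actual / potential × 100
efficiency = 59.8 / 68.4 × 100

87.4269 %


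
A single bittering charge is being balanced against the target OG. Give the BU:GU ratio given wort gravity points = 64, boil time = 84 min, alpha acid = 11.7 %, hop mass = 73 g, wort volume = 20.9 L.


U = 1.65·0.000125^(GP/1000)·(1−e^(−0.04t))/4.15;  IBU = (α/100)·m·U·1000/V;  BU:GU = IBU/GP
U = 1.65·0.000125^(64/1000)·(1−e^(−0.04·84))/4.15 = 0.2159
IBU = (11.7/100)·73·0.2159·1000/20.9 = 88.2362
BU:GU = 88.2362/64

1.3787


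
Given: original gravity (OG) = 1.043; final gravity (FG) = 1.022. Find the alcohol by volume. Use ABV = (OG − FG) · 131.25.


ABV = (1.043 − 1.022) · 131.25

2.7562 % ABV


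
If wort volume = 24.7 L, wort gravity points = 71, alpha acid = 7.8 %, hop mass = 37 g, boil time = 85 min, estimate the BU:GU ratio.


U = 1.65·0.000125^(GP/1000)·(1−e^(−0.04t))/4.15;  IBU = (α/100)·m·U·1000/V;  BU:GU = IBU/GP
U = 1.65·0.000125^(71/1000)·(1−e^(−0.04·85))/4.15 = 0.2030
IBU = (7.8/100)·37·0.2030·1000/24.7 = 23.7233
BU:GU = 23.7233/71

0.3341


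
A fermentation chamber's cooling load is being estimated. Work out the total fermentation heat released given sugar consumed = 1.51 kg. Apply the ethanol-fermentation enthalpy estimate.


Q = m_sugar · 590 kJ/kg
Q = 1.51 · 590

890.9000 kJ


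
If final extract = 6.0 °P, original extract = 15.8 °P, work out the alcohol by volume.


SG = 259/(259 − P);  ABV = (OG − FG)·131.25
OG = 259/(259 − 15.8) = 1.0650
FG = 259/(259 − 6.0) = 1.0237
ABV = (1.0650 − 1.0237)·131.25

5.4143 % ABV


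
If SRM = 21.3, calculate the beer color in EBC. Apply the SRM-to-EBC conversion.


EBC = SRM · 1.97
EBC = 21.3 · 1.97

41.9610 EBC


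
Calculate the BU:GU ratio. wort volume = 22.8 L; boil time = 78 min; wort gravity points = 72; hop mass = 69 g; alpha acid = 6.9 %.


U = 1.65·0.000125^(GP/1000)·(1−e^(−0.04t))/4.15;  IBU = (α/100)·m·U·1000/V;  BU:GU = IBU/GP
U = 1.65·0.000125^(72/1000)·(1−e^(−0.04·78))/4.15 = 0.1990
IBU = (6.9/100)·69·0.1990·1000/22.8 = 41.5493
BU:GU = 41.5493/72

0.5771


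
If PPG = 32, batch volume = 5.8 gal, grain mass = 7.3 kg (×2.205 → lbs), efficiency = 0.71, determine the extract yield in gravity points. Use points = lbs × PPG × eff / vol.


lbs = 7.3 × 2.205 = 16.0965
points = 16.0965 × 32 × 0.71 / 5.8

63.0539 points


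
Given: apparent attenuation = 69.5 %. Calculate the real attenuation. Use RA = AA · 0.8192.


RA = 69.5 · 0.8192

56.9344 %


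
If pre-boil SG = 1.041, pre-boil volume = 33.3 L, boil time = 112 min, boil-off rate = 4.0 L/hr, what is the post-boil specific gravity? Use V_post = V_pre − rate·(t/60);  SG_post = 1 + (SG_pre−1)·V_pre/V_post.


V_post = 33.3 − 4.0·(112/60) = 25.8333
SG_post = 1 + (1.041 − 1)·33.3/25.8333

1.0529


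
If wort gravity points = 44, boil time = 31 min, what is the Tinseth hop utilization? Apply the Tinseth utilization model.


U = 1.65·0.000125^(GP/1000) · (1 − e^(−0.04·t))/4.15
bigness = 1.65·0.000125^(44/1000) = 1.1111
boil_factor = (1 − e^(−0.04·31))/4.15 = 0.1712
U = 1.1111 · 0.1712

0.1903


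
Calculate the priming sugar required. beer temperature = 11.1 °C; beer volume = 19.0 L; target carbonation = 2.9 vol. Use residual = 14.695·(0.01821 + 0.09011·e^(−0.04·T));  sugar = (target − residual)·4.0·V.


residual = 14.695·(0.01821 + 0.09011·e^(−0.04·11.1)) = 1.1170
sugar = (2.9 − 1.1170)·4.0·19.0

135.5078 g


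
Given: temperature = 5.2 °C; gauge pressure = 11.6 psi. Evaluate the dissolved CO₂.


vols = (P + 14.695)·(0.01821 + 0.09011·e^(−0.04·T))
vols = (11.6 + 14.695)·(0.01821 + 0.09011·e^(−0.04·5.2))

2.4033 volumes


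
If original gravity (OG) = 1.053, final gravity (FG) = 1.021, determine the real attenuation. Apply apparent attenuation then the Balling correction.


AA = (OG−FG)/(OG−1)·100;  RA = AA·0.8192
AA = (1.053 − 1.021)/(1.053 − 1)·100 = 60.3774
RA = 60.3774·0.8192

49.4611 %


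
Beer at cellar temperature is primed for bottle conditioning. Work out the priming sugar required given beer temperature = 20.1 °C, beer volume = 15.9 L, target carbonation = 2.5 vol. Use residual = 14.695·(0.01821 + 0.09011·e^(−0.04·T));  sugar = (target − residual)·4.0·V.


residual = 14.695·(0.01821 + 0.09011·e^(−0.04·20.1)) = 0.8602
sugar = (2.5 − 0.8602)·4.0·15.9

104.2908 g


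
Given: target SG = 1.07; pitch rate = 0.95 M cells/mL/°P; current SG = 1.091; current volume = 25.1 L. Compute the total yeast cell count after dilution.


V_w = V·((SG_c−1)/(SG_t−1)−1);  °P = 259 − 259/SG_t;  cells = rate·(V+V_w)·°P
V_w = 25.1·((1.091−1)/(1.07−1)−1) = 7.5300
V_final = 25.1 + 7.5300 = 32.6300
°P = 259 − 259/1.07 = 16.9439
cells = 0.95·32.6300·16.9439

525.2363 billion cells


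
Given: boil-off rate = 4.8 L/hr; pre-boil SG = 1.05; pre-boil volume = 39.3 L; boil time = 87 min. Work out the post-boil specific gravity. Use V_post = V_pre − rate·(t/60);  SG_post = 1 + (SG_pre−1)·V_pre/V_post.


V_post = 39.3 − 4.8·(87/60) = 32.3400
SG_post = 1 + (1.05 − 1)·39.3/32.3400

1.0608


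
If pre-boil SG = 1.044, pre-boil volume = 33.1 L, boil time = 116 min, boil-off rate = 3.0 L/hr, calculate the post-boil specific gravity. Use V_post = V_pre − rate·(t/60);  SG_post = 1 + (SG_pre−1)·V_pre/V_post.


V_post = 33.1 − 3.0·(116/60) = 27.3000
SG_post = 1 + (1.044 − 1)·33.1/27.3000

1.0533


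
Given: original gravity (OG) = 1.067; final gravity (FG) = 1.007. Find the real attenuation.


AA = (OG−FG)/(OG−1)·100;  RA = AA·0.8192
AA = (1.067 − 1.007)/(1.067 − 1)·100 = 89.5522
RA = 89.5522·0.8192

73.3612 %


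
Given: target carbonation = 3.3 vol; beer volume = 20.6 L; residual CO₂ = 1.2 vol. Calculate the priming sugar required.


sugar = (target − residual)·4.0·V
sugar = (3.3 − 1.2)·4.0·20.6

173.0400 g


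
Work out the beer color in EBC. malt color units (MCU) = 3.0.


SRM = 1.4922·MCU^0.6859;  EBC = SRM·1.97
SRM = 1.4922·3.0^0.6859 = 3.1702
EBC = 3.1702·1.97

6.2453 EBC


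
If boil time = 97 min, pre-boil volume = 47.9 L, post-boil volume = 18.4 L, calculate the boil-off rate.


rate = (V_pre − V_post) / (t_min/60)
rate = (47.9 − 18.4) / (97/60)

18.2474 L/hr


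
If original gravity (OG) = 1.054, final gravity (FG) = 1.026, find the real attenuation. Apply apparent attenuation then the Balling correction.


AA = (OG−FG)/(OG−1)·100;  RA = AA·0.8192
AA = (1.054 − 1.026)/(1.054 − 1)·100 = 51.8519
RA = 51.8519·0.8192

42.4770 %


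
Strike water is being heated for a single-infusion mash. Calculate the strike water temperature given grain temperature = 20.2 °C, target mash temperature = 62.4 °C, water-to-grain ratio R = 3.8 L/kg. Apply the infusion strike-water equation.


T_strike = (0.41/R)·(T_mash − T_grain) + T_mash
T_strike = (0.41/3.8)·(62.4 − 20.2) + 62.4

66.9532 °C


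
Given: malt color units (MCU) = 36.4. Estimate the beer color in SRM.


SRM = 1.4922 · MCU^0.6859
SRM = 1.4922 · 36.4^0.6859

17.5625 SRM


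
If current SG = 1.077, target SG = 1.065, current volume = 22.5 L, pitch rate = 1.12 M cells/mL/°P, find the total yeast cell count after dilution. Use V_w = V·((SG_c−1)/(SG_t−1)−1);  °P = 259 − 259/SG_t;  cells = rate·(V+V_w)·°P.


V_w = 22.5·((1.077−1)/(1.065−1)−1) = 4.1538
V_final = 22.5 + 4.1538 = 26.6538
°P = 259 − 259/1.065 = 15.8075
cells = 1.12·26.6538·15.8075

471.8907 billion cells


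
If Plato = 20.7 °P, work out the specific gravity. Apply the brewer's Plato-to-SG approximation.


SG = 259/(259 − P)
SG = 259/(259 − 20.7)

1.0869


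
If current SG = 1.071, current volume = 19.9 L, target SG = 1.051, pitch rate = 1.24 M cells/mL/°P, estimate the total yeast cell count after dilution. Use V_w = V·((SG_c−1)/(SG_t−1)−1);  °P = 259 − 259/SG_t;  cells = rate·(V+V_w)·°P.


V_w = 19.9·((1.071−1)/(1.051−1)−1) = 7.8039
V_final = 19.9 + 7.8039 = 27.7039
°P = 259 − 259/1.051 = 12.5680
cells = 1.24·27.7039·12.5680

431.7478 billion cells


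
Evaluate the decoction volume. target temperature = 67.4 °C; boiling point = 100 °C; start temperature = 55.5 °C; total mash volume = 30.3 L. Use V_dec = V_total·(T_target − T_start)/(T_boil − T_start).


V_dec = 30.3·(67.4 − 55.5)/(100 − 55.5)

8.1027 L


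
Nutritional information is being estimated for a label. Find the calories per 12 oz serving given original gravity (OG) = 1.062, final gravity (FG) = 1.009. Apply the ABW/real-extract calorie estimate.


ABW = (OG−FG)·131.25·0.79/FG;  °P = 259 − 259/SG (for OG→OE and FG→AE);  RE = 0.1808·OE + 0.8192·AE;  Cal = (6.9·ABW + 4·(RE−0.1))·FG·3.55
ABW = (1.062 − 1.009)·131.25·0.79/1.009 = 5.4464
OE = 259 − 259/1.062 = 15.1205 °P
AE = 259 − 259/1.009 = 2.3102 °P
RE = 0.1808·15.1205 + 0.8192·2.3102 = 4.6263 °P
Cal = (6.9·5.4464 + 4·(4.6263−0.1))·1.009·3.55

199.4629 kcal


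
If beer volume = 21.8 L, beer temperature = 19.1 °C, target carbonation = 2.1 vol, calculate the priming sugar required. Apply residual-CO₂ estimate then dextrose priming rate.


residual = 14.695·(0.01821 + 0.09011·e^(−0.04·T));  sugar = (target − residual)·4.0·V
residual = 14.695·(0.01821 + 0.09011·e^(−0.04·19.1)) = 0.8844
sugar = (2.1 − 0.8844)·4.0·21.8

106.0010 g


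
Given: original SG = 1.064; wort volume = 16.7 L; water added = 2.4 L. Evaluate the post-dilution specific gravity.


SG_new = 1 + (SG_old − 1)·V_old/(V_old + V_water)
pts = (1.064 − 1)·1000·16.7/(16.7 + 2.4) = 55.9581
SG_new = 1 + 55.9581/1000

1.0560


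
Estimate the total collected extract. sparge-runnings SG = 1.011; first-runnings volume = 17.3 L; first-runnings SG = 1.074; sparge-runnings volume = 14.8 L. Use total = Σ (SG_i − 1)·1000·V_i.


first = (1.074 − 1)·1000·17.3 = 1280.2000
sparge = (1.011 − 1)·1000·14.8 = 162.8000
total = 1280.2000 + 162.8000

1443.0000 gravity·L


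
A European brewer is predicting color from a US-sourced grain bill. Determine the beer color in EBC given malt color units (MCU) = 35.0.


SRM = 1.4922·MCU^0.6859;  EBC = SRM·1.97
SRM = 1.4922·35.0^0.6859 = 17.0963
EBC = 17.0963·1.97

33.6798 EBC


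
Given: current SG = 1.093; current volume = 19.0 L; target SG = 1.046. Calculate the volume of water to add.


V_water = V·((SG_curr − 1)/(SG_target − 1) − 1)
V_water = 19.0·((1.093 − 1)/(1.046 − 1) − 1)

19.4130 L


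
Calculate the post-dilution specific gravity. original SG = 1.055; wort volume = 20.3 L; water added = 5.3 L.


SG_new = 1 + (SG_old − 1)·V_old/(V_old + V_water)
pts = (1.055 − 1)·1000·20.3/(20.3 + 5.3) = 43.6133
SG_new = 1 + 43.6133/1000

1.0436


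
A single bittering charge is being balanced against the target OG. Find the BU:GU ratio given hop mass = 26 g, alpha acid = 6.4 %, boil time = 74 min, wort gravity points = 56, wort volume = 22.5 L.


U = 1.65·0.000125^(GP/1000)·(1−e^(−0.04t))/4.15;  IBU = (α/100)·m·U·1000/V;  BU:GU = IBU/GP
U = 1.65·0.000125^(56/1000)·(1−e^(−0.04·74))/4.15 = 0.2279
IBU = (6.4/100)·26·0.2279·1000/22.5 = 16.8549
BU:GU = 16.8549/56

0.3010


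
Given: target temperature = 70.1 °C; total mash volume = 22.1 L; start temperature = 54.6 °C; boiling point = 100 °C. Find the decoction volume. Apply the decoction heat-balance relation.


V_dec = V_total·(T_target − T_start)/(T_boil − T_start)
V_dec = 22.1·(70.1 − 54.6)/(100 − 54.6)

7.5452 L


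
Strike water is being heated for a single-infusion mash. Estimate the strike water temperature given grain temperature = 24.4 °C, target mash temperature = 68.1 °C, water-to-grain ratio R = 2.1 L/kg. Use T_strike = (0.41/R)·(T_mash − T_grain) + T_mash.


T_strike = (0.41/2.1)·(68.1 − 24.4) + 68.1

76.6319 °C


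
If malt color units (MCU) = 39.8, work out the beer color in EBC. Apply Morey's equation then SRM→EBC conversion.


SRM = 1.4922·MCU^0.6859;  EBC = SRM·1.97
SRM = 1.4922·39.8^0.6859 = 18.6718
EBC = 18.6718·1.97

36.7835 EBC


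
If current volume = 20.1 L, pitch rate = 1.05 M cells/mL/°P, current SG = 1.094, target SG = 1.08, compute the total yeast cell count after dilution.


V_w = V·((SG_c−1)/(SG_t−1)−1);  °P = 259 − 259/SG_t;  cells = rate·(V+V_w)·°P
V_w = 20.1·((1.094−1)/(1.08−1)−1) = 3.5175
V_final = 20.1 + 3.5175 = 23.6175
°P = 259 − 259/1.08 = 19.1852
cells = 1.05·23.6175·19.1852

475.7614 billion cells


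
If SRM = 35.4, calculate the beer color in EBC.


EBC = SRM · 1.97
EBC = 35.4 · 1.97

69.7380 EBC


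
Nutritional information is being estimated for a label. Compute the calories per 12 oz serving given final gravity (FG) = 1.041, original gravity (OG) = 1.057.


ABW = (OG−FG)·131.25·0.79/FG;  °P = 259 − 259/SG (for OG→OE and FG→AE);  RE = 0.1808·OE + 0.8192·AE;  Cal = (6.9·ABW + 4·(RE−0.1))·FG·3.55
ABW = (1.057 − 1.041)·131.25·0.79/1.041 = 1.5937
OE = 259 − 259/1.057 = 13.9669 °P
AE = 259 − 259/1.041 = 10.2008 °P
RE = 0.1808·13.9669 + 0.8192·10.2008 = 10.8817 °P
Cal = (6.9·1.5937 + 4·(10.8817−0.1))·1.041·3.55

200.0142 kcal


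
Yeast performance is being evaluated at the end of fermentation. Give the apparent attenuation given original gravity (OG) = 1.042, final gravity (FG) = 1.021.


AA = (OG − FG)/(OG − 1) · 100
AA = (1.042 − 1.021)/(1.042 − 1) · 100

50.0000 %


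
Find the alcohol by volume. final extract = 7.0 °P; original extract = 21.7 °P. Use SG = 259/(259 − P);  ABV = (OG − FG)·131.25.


OG = 259/(259 − 21.7) = 1.0914
FG = 259/(259 − 7.0) = 1.0278
ABV = (1.0914 − 1.0278)·131.25

8.3564 % ABV


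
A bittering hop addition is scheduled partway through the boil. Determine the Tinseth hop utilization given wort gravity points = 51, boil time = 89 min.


U = 1.65·0.000125^(GP/1000) · (1 − e^(−0.04·t))/4.15
bigness = 1.65·0.000125^(51/1000) = 1.0433
boil_factor = (1 − e^(−0.04·89))/4.15 = 0.2341
U = 1.0433 · 0.2341

0.2443


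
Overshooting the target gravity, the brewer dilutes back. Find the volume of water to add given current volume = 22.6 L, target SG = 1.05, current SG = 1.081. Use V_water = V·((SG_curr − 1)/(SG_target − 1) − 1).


V_water = 22.6·((1.081 − 1)/(1.05 − 1) − 1)

14.0120 L


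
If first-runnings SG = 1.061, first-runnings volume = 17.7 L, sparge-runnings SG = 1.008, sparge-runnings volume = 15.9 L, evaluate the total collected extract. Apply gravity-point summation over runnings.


total = Σ (SG_i − 1)·1000·V_i
first = (1.061 − 1)·1000·17.7 = 1079.7000
sparge = (1.008 − 1)·1000·15.9 = 127.2000
total = 1079.7000 + 127.2000

1206.9000 gravity·L


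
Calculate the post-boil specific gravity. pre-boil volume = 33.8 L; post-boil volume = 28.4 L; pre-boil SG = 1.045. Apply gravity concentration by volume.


SG_post = 1 + (SG_pre − 1)·V_pre/V_post
pts_pre = (1.045 − 1)·1000 = 45.0000
pts_post = 45.0000·33.8/28.4 = 53.5563
SG_post = 1 + 53.5563/1000

1.0536


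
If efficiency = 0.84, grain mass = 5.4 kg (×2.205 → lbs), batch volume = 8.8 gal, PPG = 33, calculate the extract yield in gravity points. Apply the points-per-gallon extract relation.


points = lbs × PPG × eff / vol
lbs = 5.4 × 2.205 = 11.9070
points = 11.9070 × 33 × 0.84 / 8.8

37.5070 points


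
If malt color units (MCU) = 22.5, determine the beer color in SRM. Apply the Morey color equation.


SRM = 1.4922 · MCU^0.6859
SRM = 1.4922 · 22.5^0.6859

12.6267 SRM


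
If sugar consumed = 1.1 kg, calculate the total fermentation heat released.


Q = m_sugar · 590 kJ/kg
Q = 1.1 · 590

649.0000 kJ


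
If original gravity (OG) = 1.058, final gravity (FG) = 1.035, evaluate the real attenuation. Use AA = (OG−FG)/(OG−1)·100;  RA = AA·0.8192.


AA = (1.058 − 1.035)/(1.058 − 1)·100 = 39.6552
RA = 39.6552·0.8192

32.4855 %


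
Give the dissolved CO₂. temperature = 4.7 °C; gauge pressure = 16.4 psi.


vols = (P + 14.695)·(0.01821 + 0.09011·e^(−0.04·T))
vols = (16.4 + 14.695)·(0.01821 + 0.09011·e^(−0.04·4.7))

2.8880 volumes


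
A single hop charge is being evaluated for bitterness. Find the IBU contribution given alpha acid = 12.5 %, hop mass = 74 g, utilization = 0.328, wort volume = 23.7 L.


IBU = (α/100)·mass·U·1000 / V
IBU = (12.5/100)·74·0.328·1000 / 23.7

128.0169 IBU


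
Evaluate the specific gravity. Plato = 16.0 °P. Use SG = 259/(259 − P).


SG = 259/(259 − 16.0)

1.0658


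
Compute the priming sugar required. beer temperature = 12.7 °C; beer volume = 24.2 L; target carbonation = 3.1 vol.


residual = 14.695·(0.01821 + 0.09011·e^(−0.04·T));  sugar = (target − residual)·4.0·V
residual = 14.695·(0.01821 + 0.09011·e^(−0.04·12.7)) = 1.0643
sugar = (3.1 − 1.0643)·4.0·24.2

197.0515 g


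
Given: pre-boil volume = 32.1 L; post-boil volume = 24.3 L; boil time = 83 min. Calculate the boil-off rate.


rate = (V_pre − V_post) / (t_min/60)
rate = (32.1 − 24.3) / (83/60)

5.6386 L/hr


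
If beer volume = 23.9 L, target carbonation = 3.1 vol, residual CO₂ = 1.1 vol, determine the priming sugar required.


sugar = (target − residual)·4.0·V
sugar = (3.1 − 1.1)·4.0·23.9

191.2000 g


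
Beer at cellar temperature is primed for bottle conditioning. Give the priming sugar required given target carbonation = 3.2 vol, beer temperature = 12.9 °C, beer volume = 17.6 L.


residual = 14.695·(0.01821 + 0.09011·e^(−0.04·T));  sugar = (target − residual)·4.0·V
residual = 14.695·(0.01821 + 0.09011·e^(−0.04·12.9)) = 1.0580
sugar = (3.2 − 1.0580)·4.0·17.6

150.7971 g


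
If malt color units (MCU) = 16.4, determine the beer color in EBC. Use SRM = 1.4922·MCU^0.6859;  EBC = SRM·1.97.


SRM = 1.4922·16.4^0.6859 = 10.1646
EBC = 10.1646·1.97

20.0242 EBC


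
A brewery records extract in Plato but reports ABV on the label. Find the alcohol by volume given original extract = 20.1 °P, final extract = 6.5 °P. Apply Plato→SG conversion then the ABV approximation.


SG = 259/(259 − P);  ABV = (OG − FG)·131.25
OG = 259/(259 − 20.1) = 1.0841
FG = 259/(259 − 6.5) = 1.0257
ABV = (1.0841 − 1.0257)·131.25

7.6641 % ABV


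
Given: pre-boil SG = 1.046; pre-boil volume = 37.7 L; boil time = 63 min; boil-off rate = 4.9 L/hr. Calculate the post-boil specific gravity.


V_post = V_pre − rate·(t/60);  SG_post = 1 + (SG_pre−1)·V_pre/V_post
V_post = 37.7 − 4.9·(63/60) = 32.5550
SG_post = 1 + (1.046 − 1)·37.7/32.5550

1.0533


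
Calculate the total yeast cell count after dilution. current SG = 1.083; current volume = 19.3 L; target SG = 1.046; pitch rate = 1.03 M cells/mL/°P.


V_w = V·((SG_c−1)/(SG_t−1)−1);  °P = 259 − 259/SG_t;  cells = rate·(V+V_w)·°P
V_w = 19.3·((1.083−1)/(1.046−1)−1) = 15.5239
V_final = 19.3 + 15.5239 = 34.8239
°P = 259 − 259/1.046 = 11.3901
cells = 1.03·34.8239·11.3901

408.5458 billion cells


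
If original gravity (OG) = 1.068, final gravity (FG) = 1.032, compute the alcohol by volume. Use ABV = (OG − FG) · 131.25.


ABV = (1.068 − 1.032) · 131.25

4.7250 % ABV


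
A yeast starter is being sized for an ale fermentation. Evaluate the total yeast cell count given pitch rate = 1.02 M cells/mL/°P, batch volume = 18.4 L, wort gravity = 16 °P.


cells (billions) = rate · V_L · °P
cells = 1.02 · 18.4 · 16

300.2880 billion cells


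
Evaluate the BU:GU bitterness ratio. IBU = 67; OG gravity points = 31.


BU:GU = IBU / OG_points
BU:GU = 67 / 31

2.1613


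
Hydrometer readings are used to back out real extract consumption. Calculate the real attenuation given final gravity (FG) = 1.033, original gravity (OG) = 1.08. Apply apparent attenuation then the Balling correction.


AA = (OG−FG)/(OG−1)·100;  RA = AA·0.8192
AA = (1.08 − 1.033)/(1.08 − 1)·100 = 58.7500
RA = 58.7500·0.8192

48.1280 %


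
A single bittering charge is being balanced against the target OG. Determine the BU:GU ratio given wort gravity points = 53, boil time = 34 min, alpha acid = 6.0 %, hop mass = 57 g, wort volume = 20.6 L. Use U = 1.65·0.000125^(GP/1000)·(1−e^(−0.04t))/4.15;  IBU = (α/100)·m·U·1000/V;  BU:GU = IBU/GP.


U = 1.65·0.000125^(53/1000)·(1−e^(−0.04·34))/4.15 = 0.1836
IBU = (6.0/100)·57·0.1836·1000/20.6 = 30.4732
BU:GU = 30.4732/53

0.5750


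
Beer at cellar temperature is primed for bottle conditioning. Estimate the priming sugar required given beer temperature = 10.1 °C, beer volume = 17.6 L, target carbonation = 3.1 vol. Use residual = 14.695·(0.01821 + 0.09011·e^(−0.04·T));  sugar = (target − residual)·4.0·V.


residual = 14.695·(0.01821 + 0.09011·e^(−0.04·10.1)) = 1.1517
sugar = (3.1 − 1.1517)·4.0·17.6

137.1626 g


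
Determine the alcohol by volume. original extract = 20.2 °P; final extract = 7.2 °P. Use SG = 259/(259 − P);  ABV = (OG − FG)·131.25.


OG = 259/(259 − 20.2) = 1.0846
FG = 259/(259 − 7.2) = 1.0286
ABV = (1.0846 − 1.0286)·131.25

7.3494 % ABV


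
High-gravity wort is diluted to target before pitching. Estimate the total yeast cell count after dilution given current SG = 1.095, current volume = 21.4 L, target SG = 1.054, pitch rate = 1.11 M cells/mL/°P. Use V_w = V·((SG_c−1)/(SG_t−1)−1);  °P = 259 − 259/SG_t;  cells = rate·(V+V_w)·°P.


V_w = 21.4·((1.095−1)/(1.054−1)−1) = 16.2481
V_final = 21.4 + 16.2481 = 37.6481
°P = 259 − 259/1.054 = 13.2694
cells = 1.11·37.6481·13.2694

554.5229 billion cells


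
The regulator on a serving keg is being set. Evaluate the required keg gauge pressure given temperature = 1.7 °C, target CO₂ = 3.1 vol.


psi = vols/(0.01821 + 0.09011·e^(−0.04·T)) − 14.695
psi = 3.1/(0.01821 + 0.09011·e^(−0.04·1.7)) − 14.695

15.5796 psi


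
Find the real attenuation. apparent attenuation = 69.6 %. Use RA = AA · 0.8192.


RA = 69.6 · 0.8192

57.0163 %


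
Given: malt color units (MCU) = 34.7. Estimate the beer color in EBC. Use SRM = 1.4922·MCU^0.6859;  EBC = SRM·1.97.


SRM = 1.4922·34.7^0.6859 = 16.9957
EBC = 16.9957·1.97

33.4815 EBC


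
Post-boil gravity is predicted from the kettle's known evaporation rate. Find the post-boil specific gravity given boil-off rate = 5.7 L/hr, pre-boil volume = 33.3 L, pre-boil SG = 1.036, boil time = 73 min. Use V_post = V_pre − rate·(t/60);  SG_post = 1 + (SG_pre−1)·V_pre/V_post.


V_post = 33.3 − 5.7·(73/60) = 26.3650
SG_post = 1 + (1.036 − 1)·33.3/26.3650

1.0455


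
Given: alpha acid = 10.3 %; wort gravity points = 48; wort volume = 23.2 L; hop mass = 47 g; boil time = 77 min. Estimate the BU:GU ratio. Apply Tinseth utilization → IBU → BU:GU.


U = 1.65·0.000125^(GP/1000)·(1−e^(−0.04t))/4.15;  IBU = (α/100)·m·U·1000/V;  BU:GU = IBU/GP
U = 1.65·0.000125^(48/1000)·(1−e^(−0.04·77))/4.15 = 0.2464
IBU = (10.3/100)·47·0.2464·1000/23.2 = 51.4164
BU:GU = 51.4164/48

1.0712


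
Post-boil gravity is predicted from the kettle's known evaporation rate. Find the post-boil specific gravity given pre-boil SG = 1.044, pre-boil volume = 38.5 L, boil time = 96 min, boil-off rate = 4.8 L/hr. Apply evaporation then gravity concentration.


V_post = V_pre − rate·(t/60);  SG_post = 1 + (SG_pre−1)·V_pre/V_post
V_post = 38.5 − 4.8·(96/60) = 30.8200
SG_post = 1 + (1.044 − 1)·38.5/30.8200

1.0550


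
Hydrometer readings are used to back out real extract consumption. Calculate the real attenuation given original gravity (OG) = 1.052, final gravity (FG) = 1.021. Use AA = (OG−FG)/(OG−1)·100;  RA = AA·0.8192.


AA = (1.052 − 1.021)/(1.052 − 1)·100 = 59.6154
RA = 59.6154·0.8192

48.8369 %


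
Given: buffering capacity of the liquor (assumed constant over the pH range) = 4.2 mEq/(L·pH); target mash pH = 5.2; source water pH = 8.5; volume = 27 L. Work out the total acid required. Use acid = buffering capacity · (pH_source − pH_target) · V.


acid = 4.2 · (8.5 − 5.2) · 27

374.2200 mEq


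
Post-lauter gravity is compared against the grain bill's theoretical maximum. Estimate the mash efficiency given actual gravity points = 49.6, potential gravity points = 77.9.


efficiency = actual / potential × 100
efficiency = 49.6 / 77.9 × 100

63.6714 %


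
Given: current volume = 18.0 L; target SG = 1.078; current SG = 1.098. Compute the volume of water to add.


V_water = V·((SG_curr − 1)/(SG_target − 1) − 1)
V_water = 18.0·((1.098 − 1)/(1.078 − 1) − 1)

4.6154 L


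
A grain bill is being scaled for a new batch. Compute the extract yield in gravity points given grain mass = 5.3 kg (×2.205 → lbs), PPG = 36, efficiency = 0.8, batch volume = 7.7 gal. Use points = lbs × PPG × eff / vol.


lbs = 5.3 × 2.205 = 11.6865
points = 11.6865 × 36 × 0.8 / 7.7

43.7105 points


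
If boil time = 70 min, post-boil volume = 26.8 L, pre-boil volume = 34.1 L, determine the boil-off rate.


rate = (V_pre − V_post) / (t_min/60)
rate = (34.1 − 26.8) / (70/60)

6.2571 L/hr


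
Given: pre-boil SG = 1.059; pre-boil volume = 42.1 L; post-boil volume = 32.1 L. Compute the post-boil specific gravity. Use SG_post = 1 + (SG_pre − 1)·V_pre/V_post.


pts_pre = (1.059 − 1)·1000 = 59.0000
pts_post = 59.0000·42.1/32.1 = 77.3801
SG_post = 1 + 77.3801/1000

1.0774


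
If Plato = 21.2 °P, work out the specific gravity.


SG = 259/(259 − P)
SG = 259/(259 − 21.2)

1.0892


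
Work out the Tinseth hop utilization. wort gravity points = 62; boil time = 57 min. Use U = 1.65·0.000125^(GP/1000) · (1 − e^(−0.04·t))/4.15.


bigness = 1.65·0.000125^(62/1000) = 0.9451
boil_factor = (1 − e^(−0.04·57))/4.15 = 0.2163
U = 0.9451 · 0.2163

0.2044


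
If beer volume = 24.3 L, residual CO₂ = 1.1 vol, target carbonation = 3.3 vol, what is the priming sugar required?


sugar = (target − residual)·4.0·V
sugar = (3.3 − 1.1)·4.0·24.3

213.8400 g


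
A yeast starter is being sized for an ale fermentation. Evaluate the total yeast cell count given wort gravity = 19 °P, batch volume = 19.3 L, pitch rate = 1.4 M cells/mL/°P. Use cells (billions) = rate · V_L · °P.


cells = 1.4 · 19.3 · 19

513.3800 billion cells


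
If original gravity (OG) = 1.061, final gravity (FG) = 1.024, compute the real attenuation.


AA = (OG−FG)/(OG−1)·100;  RA = AA·0.8192
AA = (1.061 − 1.024)/(1.061 − 1)·100 = 60.6557
RA = 60.6557·0.8192

49.6892 %


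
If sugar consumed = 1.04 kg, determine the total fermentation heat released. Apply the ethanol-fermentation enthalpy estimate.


Q = m_sugar · 590 kJ/kg
Q = 1.04 · 590

613.6000 kJ


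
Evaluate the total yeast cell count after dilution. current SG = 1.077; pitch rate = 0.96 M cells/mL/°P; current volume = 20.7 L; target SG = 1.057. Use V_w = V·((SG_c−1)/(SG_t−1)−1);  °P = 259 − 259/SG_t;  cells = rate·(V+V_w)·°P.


V_w = 20.7·((1.077−1)/(1.057−1)−1) = 7.2632
V_final = 20.7 + 7.2632 = 27.9632
°P = 259 − 259/1.057 = 13.9669
cells = 0.96·27.9632·13.9669

374.9359 billion cells


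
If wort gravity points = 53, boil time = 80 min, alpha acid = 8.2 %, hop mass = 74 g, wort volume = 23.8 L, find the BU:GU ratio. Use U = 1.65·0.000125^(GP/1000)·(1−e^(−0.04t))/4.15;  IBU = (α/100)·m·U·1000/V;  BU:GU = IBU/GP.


U = 1.65·0.000125^(53/1000)·(1−e^(−0.04·80))/4.15 = 0.2369
IBU = (8.2/100)·74·0.2369·1000/23.8 = 60.3903
BU:GU = 60.3903/53

1.1394


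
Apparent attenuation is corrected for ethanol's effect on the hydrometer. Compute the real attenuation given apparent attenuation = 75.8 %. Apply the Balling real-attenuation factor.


RA = AA · 0.8192
RA = 75.8 · 0.8192

62.0954 %


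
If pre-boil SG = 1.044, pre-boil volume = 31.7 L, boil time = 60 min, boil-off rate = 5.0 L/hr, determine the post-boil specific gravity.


V_post = V_pre − rate·(t/60);  SG_post = 1 + (SG_pre−1)·V_pre/V_post
V_post = 31.7 − 5.0·(60/60) = 26.7000
SG_post = 1 + (1.044 − 1)·31.7/26.7000

1.0522


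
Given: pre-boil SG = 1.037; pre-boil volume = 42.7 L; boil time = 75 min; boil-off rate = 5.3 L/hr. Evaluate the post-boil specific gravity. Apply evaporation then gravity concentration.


V_post = V_pre − rate·(t/60);  SG_post = 1 + (SG_pre−1)·V_pre/V_post
V_post = 42.7 − 5.3·(75/60) = 36.0750
SG_post = 1 + (1.037 − 1)·42.7/36.0750

1.0438


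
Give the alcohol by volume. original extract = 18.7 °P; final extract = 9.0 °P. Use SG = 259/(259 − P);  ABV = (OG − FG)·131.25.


OG = 259/(259 − 18.7) = 1.0778
FG = 259/(259 − 9.0) = 1.0360
ABV = (1.0778 − 1.0360)·131.25

5.4888 % ABV


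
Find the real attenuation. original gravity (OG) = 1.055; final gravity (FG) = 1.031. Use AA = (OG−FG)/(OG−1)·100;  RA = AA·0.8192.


AA = (1.055 − 1.031)/(1.055 − 1)·100 = 43.6364
RA = 43.6364·0.8192

35.7469 %


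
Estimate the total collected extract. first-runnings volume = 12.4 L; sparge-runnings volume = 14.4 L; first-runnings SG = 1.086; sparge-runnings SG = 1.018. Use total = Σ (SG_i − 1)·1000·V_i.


first = (1.086 − 1)·1000·12.4 = 1066.4000
sparge = (1.018 − 1)·1000·14.4 = 259.2000
total = 1066.4000 + 259.2000

1325.6000 gravity·L


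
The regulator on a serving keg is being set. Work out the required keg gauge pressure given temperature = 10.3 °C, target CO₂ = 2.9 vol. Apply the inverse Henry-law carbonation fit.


psi = vols/(0.01821 + 0.09011·e^(−0.04·T)) − 14.695
psi = 2.9/(0.01821 + 0.09011·e^(−0.04·10.3)) − 14.695

22.5360 psi


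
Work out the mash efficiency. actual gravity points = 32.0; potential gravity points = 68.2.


efficiency = actual / potential × 100
efficiency = 32.0 / 68.2 × 100

46.9208 %


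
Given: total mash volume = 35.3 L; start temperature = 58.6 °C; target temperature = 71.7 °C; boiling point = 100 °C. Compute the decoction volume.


V_dec = V_total·(T_target − T_start)/(T_boil − T_start)
V_dec = 35.3·(71.7 − 58.6)/(100 − 58.6)

11.1698 L


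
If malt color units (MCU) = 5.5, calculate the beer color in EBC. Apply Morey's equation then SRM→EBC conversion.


SRM = 1.4922·MCU^0.6859;  EBC = SRM·1.97
SRM = 1.4922·5.5^0.6859 = 4.8044
EBC = 4.8044·1.97

9.4647 EBC


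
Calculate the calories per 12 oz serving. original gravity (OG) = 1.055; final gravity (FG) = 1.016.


ABW = (OG−FG)·131.25·0.79/FG;  °P = 259 − 259/SG (for OG→OE and FG→AE);  RE = 0.1808·OE + 0.8192·AE;  Cal = (6.9·ABW + 4·(RE−0.1))·FG·3.55
ABW = (1.055 − 1.016)·131.25·0.79/1.016 = 3.9801
OE = 259 − 259/1.055 = 13.5024 °P
AE = 259 − 259/1.016 = 4.0787 °P
RE = 0.1808·13.5024 + 0.8192·4.0787 = 5.7825 °P
Cal = (6.9·3.9801 + 4·(5.7825−0.1))·1.016·3.55

181.0362 kcal


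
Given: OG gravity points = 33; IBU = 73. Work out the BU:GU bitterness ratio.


BU:GU = IBU / OG_points
BU:GU = 73 / 33

2.2121


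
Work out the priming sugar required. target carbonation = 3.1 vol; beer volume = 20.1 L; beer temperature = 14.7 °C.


residual = 14.695·(0.01821 + 0.09011·e^(−0.04·T));  sugar = (target − residual)·4.0·V
residual = 14.695·(0.01821 + 0.09011·e^(−0.04·14.7)) = 1.0031
sugar = (3.1 − 1.0031)·4.0·20.1

168.5918 g


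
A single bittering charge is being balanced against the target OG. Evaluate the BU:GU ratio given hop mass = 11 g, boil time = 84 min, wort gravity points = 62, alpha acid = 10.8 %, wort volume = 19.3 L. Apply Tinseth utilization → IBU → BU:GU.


U = 1.65·0.000125^(GP/1000)·(1−e^(−0.04t))/4.15;  IBU = (α/100)·m·U·1000/V;  BU:GU = IBU/GP
U = 1.65·0.000125^(62/1000)·(1−e^(−0.04·84))/4.15 = 0.2198
IBU = (10.8/100)·11·0.2198·1000/19.3 = 13.5316
BU:GU = 13.5316/62

0.2183


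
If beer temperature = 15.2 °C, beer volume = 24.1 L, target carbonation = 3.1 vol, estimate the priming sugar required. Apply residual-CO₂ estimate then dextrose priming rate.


residual = 14.695·(0.01821 + 0.09011·e^(−0.04·T));  sugar = (target − residual)·4.0·V
residual = 14.695·(0.01821 + 0.09011·e^(−0.04·15.2)) = 0.9885
sugar = (3.1 − 0.9885)·4.0·24.1

203.5463 g


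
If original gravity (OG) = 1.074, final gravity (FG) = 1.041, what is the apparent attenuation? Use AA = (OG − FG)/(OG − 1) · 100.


AA = (1.074 − 1.041)/(1.074 − 1) · 100

44.5946 %


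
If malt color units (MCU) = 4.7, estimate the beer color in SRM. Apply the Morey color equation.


SRM = 1.4922 · MCU^0.6859
SRM = 1.4922 · 4.7^0.6859

4.3134 SRM


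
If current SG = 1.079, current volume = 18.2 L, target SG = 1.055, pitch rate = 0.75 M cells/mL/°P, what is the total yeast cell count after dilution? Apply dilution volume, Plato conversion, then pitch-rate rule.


V_w = V·((SG_c−1)/(SG_t−1)−1);  °P = 259 − 259/SG_t;  cells = rate·(V+V_w)·°P
V_w = 18.2·((1.079−1)/(1.055−1)−1) = 7.9418
V_final = 18.2 + 7.9418 = 26.1418
°P = 259 − 259/1.055 = 13.5024
cells = 0.75·26.1418·13.5024

264.7324 billion cells


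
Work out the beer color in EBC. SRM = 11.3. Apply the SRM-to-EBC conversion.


EBC = SRM · 1.97
EBC = 11.3 · 1.97

22.2610 EBC


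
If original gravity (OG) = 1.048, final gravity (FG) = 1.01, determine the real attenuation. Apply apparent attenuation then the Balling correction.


AA = (OG−FG)/(OG−1)·100;  RA = AA·0.8192
AA = (1.048 − 1.01)/(1.048 − 1)·100 = 79.1667
RA = 79.1667·0.8192

64.8533 %


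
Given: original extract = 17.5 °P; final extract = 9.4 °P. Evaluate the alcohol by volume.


SG = 259/(259 − P);  ABV = (OG − FG)·131.25
OG = 259/(259 − 17.5) = 1.0725
FG = 259/(259 − 9.4) = 1.0377
ABV = (1.0725 − 1.0377)·131.25

4.5680 % ABV


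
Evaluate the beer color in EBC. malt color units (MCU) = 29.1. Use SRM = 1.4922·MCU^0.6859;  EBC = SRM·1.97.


SRM = 1.4922·29.1^0.6859 = 15.0630
EBC = 15.0630·1.97

29.6741 EBC


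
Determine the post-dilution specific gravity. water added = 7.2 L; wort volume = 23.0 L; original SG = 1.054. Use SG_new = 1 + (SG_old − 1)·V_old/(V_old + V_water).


pts = (1.054 − 1)·1000·23.0/(23.0 + 7.2) = 41.1258
SG_new = 1 + 41.1258/1000

1.0411


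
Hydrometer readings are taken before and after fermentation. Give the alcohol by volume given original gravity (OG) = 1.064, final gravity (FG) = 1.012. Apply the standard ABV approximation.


ABV = (OG − FG) · 131.25
ABV = (1.064 − 1.012) · 131.25

6.8250 % ABV


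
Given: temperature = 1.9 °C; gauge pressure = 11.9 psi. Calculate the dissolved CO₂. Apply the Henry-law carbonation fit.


vols = (P + 14.695)·(0.01821 + 0.09011·e^(−0.04·T))
vols = (11.9 + 14.695)·(0.01821 + 0.09011·e^(−0.04·1.9))

2.7054 volumes


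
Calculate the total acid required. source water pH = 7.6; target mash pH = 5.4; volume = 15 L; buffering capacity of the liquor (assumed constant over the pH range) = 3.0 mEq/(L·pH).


acid = buffering capacity · (pH_source − pH_target) · V
acid = 3.0 · (7.6 − 5.4) · 15

99.0000 mEq
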